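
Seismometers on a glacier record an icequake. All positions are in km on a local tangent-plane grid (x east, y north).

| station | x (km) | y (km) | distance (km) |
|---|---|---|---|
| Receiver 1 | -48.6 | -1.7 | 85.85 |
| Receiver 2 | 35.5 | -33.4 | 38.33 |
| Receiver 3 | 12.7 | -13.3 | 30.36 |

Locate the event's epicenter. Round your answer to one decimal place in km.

37.0 km east, 4.9 km north

Circle about each station: (x + 48.6)² + (y + 1.7)² = 85.85²; (x − 35.5)² + (y + 33.4)² = 38.33²; (x − 12.7)² + (y + 13.3)² = 30.36².
Subtracting the Receiver 1 equation from the Receiver 2 and Receiver 3 equations removes the quadratic terms:
168.2 x − 63.4 y = 5911.99
122.6 x − 23.2 y = 4421.82
Solving the 2×2 system: x ≈ 37.0, y ≈ 4.9 km.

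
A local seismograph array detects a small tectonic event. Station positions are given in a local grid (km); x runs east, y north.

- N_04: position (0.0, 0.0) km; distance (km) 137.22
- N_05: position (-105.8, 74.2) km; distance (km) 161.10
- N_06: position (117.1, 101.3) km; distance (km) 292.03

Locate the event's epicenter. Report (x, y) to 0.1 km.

Circle about each station: x² + y² = 137.22²; (x + 105.8)² + (y − 74.2)² = 161.10²; (x − 117.1)² + (y − 101.3)² = 292.03².
Subtracting the N_04 equation from the N_05 and N_06 equations removes the quadratic terms:
-211.6 x + 148.4 y = 9575.40
234.2 x + 202.6 y = -42478.09
Solving the 2×2 system: x ≈ -106.2, y ≈ -86.9 km.

(-106.2, -86.9)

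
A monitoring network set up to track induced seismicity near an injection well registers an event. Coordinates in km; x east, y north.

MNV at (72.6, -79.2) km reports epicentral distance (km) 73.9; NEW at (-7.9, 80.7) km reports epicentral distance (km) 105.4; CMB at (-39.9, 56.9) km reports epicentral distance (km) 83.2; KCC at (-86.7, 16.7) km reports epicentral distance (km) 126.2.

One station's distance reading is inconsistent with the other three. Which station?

CMB

Solve using three stations at a time. Using MNV, NEW, KCC (subtract circle equations pairwise → linear system) gives (x, y) ≈ (35.3, -15.4).
Distances from that point to each station vs reported:
  MNV: calculated 73.9 vs reported 73.9 → residual 0.0 km
  NEW: calculated 105.4 vs reported 105.4 → residual 0.0 km
  CMB: calculated 104.3 vs reported 83.2 → residual 21.1 km
  KCC: calculated 126.2 vs reported 126.2 → residual 0.0 km
MNV, NEW, KCC are mutually consistent (residuals ≈ 0); CMB is off by 21.1 km.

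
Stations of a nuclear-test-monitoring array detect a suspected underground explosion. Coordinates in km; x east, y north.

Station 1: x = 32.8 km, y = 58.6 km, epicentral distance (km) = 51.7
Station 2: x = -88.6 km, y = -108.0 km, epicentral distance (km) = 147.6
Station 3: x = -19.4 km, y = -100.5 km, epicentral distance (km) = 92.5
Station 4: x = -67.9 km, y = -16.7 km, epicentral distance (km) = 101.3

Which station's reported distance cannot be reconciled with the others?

Station 1

Solve using three stations at a time. Using Station 2, Station 3, Station 4 (subtract circle equations pairwise → linear system) gives (x, y) ≈ (32.9, -24.4).
Distances from that point to each station vs reported:
  Station 1: calculated 83.0 vs reported 51.7 → residual 31.3 km
  Station 2: calculated 147.5 vs reported 147.6 → residual 0.1 km
  Station 3: calculated 92.3 vs reported 92.5 → residual 0.2 km
  Station 4: calculated 101.1 vs reported 101.3 → residual 0.2 km
Station 2, Station 3, Station 4 are mutually consistent (residuals ≈ 0); Station 1 is off by 31.3 km.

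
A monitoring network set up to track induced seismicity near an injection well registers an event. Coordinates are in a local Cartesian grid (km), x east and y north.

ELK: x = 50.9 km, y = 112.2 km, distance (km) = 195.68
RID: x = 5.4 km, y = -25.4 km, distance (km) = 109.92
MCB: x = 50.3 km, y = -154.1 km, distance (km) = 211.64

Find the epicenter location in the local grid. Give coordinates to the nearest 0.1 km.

Circle about each station: (x − 50.9)² + (y − 112.2)² = 195.68²; (x − 5.4)² + (y + 25.4)² = 109.92²; (x − 50.3)² + (y + 154.1)² = 211.64².
Subtracting pairs of circle equations eliminates x²+y² and gives linear equations (the radical axes):
-91.0 x − 275.2 y = 11702.93
-1.2 x − 532.6 y = 4596.42
Solving the 2×2 system: x ≈ -103.2, y ≈ -8.4 km.

-103.2 km east, -8.4 km north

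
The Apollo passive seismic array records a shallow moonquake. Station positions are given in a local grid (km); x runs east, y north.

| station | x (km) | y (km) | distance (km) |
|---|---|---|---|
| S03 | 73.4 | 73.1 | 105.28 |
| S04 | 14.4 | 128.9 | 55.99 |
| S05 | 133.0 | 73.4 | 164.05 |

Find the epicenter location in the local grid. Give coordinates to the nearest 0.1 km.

Circle about each station: (x − 73.4)² + (y − 73.1)² = 105.28²; (x − 14.4)² + (y − 128.9)² = 55.99²; (x − 133.0)² + (y − 73.4)² = 164.05².
Subtracting pairs of circle equations eliminates x²+y² and gives linear equations (the radical axes):
-118.0 x + 111.6 y = 14040.40
119.2 x + 0.6 y = -3483.13
Solving the 2×2 system: x ≈ -29.7, y ≈ 94.4 km.

x ≈ -29.7 km, y ≈ 94.4 km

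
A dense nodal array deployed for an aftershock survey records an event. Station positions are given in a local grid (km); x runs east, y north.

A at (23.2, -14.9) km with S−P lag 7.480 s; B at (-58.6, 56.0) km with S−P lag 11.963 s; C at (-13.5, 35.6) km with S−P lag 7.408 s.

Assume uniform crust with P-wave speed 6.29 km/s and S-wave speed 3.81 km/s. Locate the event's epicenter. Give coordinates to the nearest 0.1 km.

x ≈ 56.8 km, y ≈ 49.1 km

Distance from S−P lag: d = Δt · v_P v_S / (v_P − v_S) = Δt · (6.29·3.81)/(6.29−3.81) ≈ 9.6633·Δt.
So d_A = 72.28, d_B = 115.60, d_C = 71.59 km.
Circle about each station: (x − 23.2)² + (y + 14.9)² = 72.28²; (x + 58.6)² + (y − 56.0)² = 115.60²; (x + 13.5)² + (y − 35.6)² = 71.59².
Subtracting the A equation from the B and C equations removes the quadratic terms:
-163.6 x + 141.8 y = -2329.25
-73.4 x + 101.0 y = 788.63
Solving the 2×2 system: x ≈ 56.8, y ≈ 49.1 km.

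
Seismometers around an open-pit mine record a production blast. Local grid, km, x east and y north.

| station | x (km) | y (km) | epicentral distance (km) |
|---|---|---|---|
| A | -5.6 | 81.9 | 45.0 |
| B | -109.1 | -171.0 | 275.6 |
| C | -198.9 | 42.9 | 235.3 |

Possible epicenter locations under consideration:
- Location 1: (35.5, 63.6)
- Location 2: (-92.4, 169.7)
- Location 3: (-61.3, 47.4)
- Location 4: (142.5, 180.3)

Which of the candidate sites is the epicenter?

Location 1

For each candidate, compare |candidate − station| to the reported distance:
Location 1: residuals A 0.0, B 0.0, C 0.0 → max 0.0 km
Location 2: residuals A 78.5, B 65.5, C 69.7 → max 78.5 km
Location 3: residuals A 20.5, B 52.0, C 97.6 → max 97.6 km
Location 4: residuals A 132.8, B 156.5, C 132.7 → max 156.5 km
Only Location 1 has all residuals ≈ 0.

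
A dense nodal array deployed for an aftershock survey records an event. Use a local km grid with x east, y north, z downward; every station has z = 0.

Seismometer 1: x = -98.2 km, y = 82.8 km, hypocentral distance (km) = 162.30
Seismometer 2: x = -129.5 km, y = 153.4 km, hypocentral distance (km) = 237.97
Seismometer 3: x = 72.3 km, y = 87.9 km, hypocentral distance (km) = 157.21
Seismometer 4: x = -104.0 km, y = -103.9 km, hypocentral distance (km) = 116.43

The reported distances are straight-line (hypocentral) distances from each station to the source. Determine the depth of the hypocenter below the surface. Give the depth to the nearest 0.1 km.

z ≈ 21.2 km

Each station gives a sphere (x−x_i)² + (y−y_i)² + z² = d_i² (stations at z=0).
Subtracting the Seismometer 1 sphere from Seismometer 2 and Seismometer 3: z² cancels, leaving linear equations in x and y:
-62.6 x + 141.2 y = -6485.70
341.0 x + 10.2 y = -1919.07
Solving: x ≈ -4.198, y ≈ -47.794 km (keep extra digits for the depth step; rounded: -4.2, -47.8).
Then from the Seismometer 1 sphere: z² = 162.30² − (x + 98.2)² − (y − 82.8)² with x = -4.198, y = -47.794, so z ≈ 21.216 ≈ 21.2 km.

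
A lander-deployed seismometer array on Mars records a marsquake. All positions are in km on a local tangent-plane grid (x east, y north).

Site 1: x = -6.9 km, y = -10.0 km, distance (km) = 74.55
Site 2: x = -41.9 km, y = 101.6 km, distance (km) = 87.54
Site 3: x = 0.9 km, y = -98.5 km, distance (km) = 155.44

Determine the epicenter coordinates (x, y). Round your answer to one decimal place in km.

Circle about each station: (x + 6.9)² + (y + 10.0)² = 74.55²; (x + 41.9)² + (y − 101.6)² = 87.54²; (x − 0.9)² + (y + 98.5)² = 155.44².
Subtracting the Site 1 equation from the Site 2 and Site 3 equations removes the quadratic terms:
-70.0 x + 223.2 y = 9825.01
15.6 x − 177.0 y = -9048.44
Solving the 2×2 system: x ≈ 31.5, y ≈ 53.9 km.
Check against Site 1 (with the unrounded x, y): √((x + 6.9)²+(y + 10.0)²) = 74.55 ≈ 74.55 km. ✓

(31.5, 53.9)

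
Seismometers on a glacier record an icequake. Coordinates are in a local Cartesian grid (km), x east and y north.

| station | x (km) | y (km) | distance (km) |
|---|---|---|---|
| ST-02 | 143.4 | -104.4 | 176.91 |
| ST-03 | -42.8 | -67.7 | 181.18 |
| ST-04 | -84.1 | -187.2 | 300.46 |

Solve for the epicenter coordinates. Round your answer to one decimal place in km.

Circle about each station: (x − 143.4)² + (y + 104.4)² = 176.91²; (x + 42.8)² + (y + 67.7)² = 181.18²; (x + 84.1)² + (y + 187.2)² = 300.46².
Subtracting the ST-02 equation from the ST-03 and ST-04 equations removes the quadratic terms:
-372.4 x + 73.4 y = -26576.83
-455.0 x − 165.6 y = -48325.33
Solving the 2×2 system: x ≈ 83.6, y ≈ 62.1 km.
Check against ST-02 (with the unrounded x, y): √((x − 143.4)²+(y + 104.4)²) = 176.91 ≈ 176.91 km. ✓

83.6 km east, 62.1 km north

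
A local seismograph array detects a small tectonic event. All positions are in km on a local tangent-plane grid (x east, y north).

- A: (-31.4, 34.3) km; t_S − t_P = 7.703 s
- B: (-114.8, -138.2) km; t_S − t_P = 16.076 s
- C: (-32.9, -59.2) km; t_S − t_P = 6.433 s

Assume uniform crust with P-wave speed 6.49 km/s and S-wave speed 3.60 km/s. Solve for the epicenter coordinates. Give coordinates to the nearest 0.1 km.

Distance from S−P lag: d = Δt · v_P v_S / (v_P − v_S) = Δt · (6.49·3.60)/(6.49−3.60) ≈ 8.0844·Δt.
So d_A = 62.27, d_B = 129.97, d_C = 52.01 km.
Circle about each station: (x + 31.4)² + (y − 34.3)² = 62.27²; (x + 114.8)² + (y + 138.2)² = 129.97²; (x + 32.9)² + (y + 59.2)² = 52.01².
Subtracting the A equation from the B and C equations removes the quadratic terms:
-166.8 x − 345.0 y = 17101.18
-3.0 x − 187.0 y = 3597.11
Solving the 2×2 system: x ≈ -64.9, y ≈ -18.2 km.

(-64.9, -18.2)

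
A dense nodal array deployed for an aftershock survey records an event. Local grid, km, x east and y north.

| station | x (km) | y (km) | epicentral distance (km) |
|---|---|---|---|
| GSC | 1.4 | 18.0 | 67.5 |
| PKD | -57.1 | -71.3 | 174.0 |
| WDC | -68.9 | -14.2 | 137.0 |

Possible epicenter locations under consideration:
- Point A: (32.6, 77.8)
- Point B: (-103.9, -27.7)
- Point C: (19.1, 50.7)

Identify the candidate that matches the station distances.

Point A

For each candidate, compare |candidate − station| to the reported distance:
Point A: residuals GSC 0.1, PKD 0.0, WDC 0.0 → max 0.1 km
Point B: residuals GSC 47.3, PKD 110.0, WDC 99.5 → max 110.0 km
Point C: residuals GSC 30.3, PKD 30.2, WDC 27.7 → max 30.3 km
Only Point A has all residuals ≈ 0.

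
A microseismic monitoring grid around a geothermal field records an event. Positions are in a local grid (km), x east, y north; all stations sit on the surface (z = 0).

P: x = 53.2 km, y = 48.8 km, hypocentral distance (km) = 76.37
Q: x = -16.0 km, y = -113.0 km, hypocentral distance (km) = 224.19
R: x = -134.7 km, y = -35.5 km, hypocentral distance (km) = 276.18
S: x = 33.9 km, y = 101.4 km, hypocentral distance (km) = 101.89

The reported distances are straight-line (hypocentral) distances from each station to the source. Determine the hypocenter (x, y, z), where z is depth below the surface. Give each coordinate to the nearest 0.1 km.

x ≈ 122.4 km, y ≈ 60.8 km, depth ≈ 30.0 km

Each station gives a sphere (x−x_i)² + (y−y_i)² + z² = d_i² (stations at z=0).
Subtracting the P sphere from Q and R: z² cancels, leaving linear equations in x and y:
-138.4 x − 323.6 y = -36615.46
-375.8 x − 168.6 y = -56250.36
Solving: x ≈ 122.404, y ≈ 60.799 km (keep extra digits for the depth step; rounded: 122.4, 60.8).
Then from the P sphere: z² = 76.37² − (x − 53.2)² − (y − 48.8)² with x = 122.404, y = 60.799, so z ≈ 29.987 ≈ 30.0 km.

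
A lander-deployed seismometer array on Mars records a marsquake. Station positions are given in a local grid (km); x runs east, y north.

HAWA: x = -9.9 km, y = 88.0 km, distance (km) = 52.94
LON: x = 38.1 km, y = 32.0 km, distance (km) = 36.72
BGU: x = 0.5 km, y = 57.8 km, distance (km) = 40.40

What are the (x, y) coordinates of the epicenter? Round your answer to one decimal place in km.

39.4 km east, 68.7 km north

Circle about each station: (x + 9.9)² + (y − 88.0)² = 52.94²; (x − 38.1)² + (y − 32.0)² = 36.72²; (x − 0.5)² + (y − 57.8)² = 40.40².
Subtracting the HAWA equation from the LON and BGU equations removes the quadratic terms:
96.0 x − 112.0 y = -3912.11
20.8 x − 60.4 y = -3330.44
Solving the 2×2 system: x ≈ 39.4, y ≈ 68.7 km.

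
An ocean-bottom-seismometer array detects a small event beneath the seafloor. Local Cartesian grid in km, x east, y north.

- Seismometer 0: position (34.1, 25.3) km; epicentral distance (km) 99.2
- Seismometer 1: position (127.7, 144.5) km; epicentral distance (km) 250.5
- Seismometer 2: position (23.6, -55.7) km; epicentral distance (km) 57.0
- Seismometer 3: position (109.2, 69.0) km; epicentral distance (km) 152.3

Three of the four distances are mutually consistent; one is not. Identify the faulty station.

Solve using three stations at a time. Using Seismometer 0, Seismometer 1, Seismometer 2 (subtract circle equations pairwise → linear system) gives (x, y) ≈ (-32.6, -47.9).
Distances from that point to each station vs reported:
  Seismometer 0: calculated 99.0 vs reported 99.2 → residual 0.2 km
  Seismometer 1: calculated 250.4 vs reported 250.5 → residual 0.1 km
  Seismometer 2: calculated 56.7 vs reported 57.0 → residual 0.3 km
  Seismometer 3: calculated 183.8 vs reported 152.3 → residual 31.5 km
Seismometer 0, Seismometer 1, Seismometer 2 are mutually consistent (residuals ≈ 0); Seismometer 3 is off by 31.5 km.

Seismometer 3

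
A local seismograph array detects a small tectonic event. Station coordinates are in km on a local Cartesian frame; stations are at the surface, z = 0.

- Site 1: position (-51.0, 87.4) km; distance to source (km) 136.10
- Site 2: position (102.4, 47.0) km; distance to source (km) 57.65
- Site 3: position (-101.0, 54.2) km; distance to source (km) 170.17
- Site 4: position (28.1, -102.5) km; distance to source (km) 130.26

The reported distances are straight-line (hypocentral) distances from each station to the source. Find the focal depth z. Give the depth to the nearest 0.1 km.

Each station gives a sphere (x−x_i)² + (y−y_i)² + z² = d_i² (stations at z=0).
Subtracting the Site 1 sphere from Site 2 and Site 3: z² cancels, leaving linear equations in x and y:
306.8 x − 80.8 y = 17654.69
-100.0 x − 66.4 y = -7535.74
Solving: x ≈ 62.603, y ≈ 19.208 km (keep extra digits for the depth step; rounded: 62.6, 19.2).
Then from the Site 1 sphere: z² = 136.10² − (x + 51.0)² − (y − 87.4)² with x = 62.603, y = 19.208, so z ≈ 31.103 ≈ 31.1 km.

z ≈ 31.1 km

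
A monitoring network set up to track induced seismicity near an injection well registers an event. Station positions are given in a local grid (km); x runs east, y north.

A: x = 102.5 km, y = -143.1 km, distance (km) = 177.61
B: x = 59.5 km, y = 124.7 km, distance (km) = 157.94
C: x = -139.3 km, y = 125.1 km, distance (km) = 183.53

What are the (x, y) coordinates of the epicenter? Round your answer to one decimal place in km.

Circle about each station: (x − 102.5)² + (y + 143.1)² = 177.61²; (x − 59.5)² + (y − 124.7)² = 157.94²; (x + 139.3)² + (y − 125.1)² = 183.53².
Subtracting the A equation from the B and C equations removes the quadratic terms:
-86.0 x + 535.6 y = -5293.25
-483.6 x + 536.4 y = 1932.69
Solving the 2×2 system: x ≈ -18.2, y ≈ -12.8 km.

-18.2 km east, -12.8 km north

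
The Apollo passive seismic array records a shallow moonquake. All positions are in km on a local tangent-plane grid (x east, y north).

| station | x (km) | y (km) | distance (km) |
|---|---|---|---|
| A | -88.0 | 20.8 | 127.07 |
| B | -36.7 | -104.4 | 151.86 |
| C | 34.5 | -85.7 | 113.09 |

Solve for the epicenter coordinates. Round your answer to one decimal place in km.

x ≈ 38.9 km, y ≈ 27.3 km

Circle about each station: (x + 88.0)² + (y − 20.8)² = 127.07²; (x + 36.7)² + (y + 104.4)² = 151.86²; (x − 34.5)² + (y + 85.7)² = 113.09².
Subtracting the A equation from the B and C equations removes the quadratic terms:
102.6 x − 250.4 y = -2845.06
245.0 x − 213.0 y = 3715.54
Solving the 2×2 system: x ≈ 38.9, y ≈ 27.3 km.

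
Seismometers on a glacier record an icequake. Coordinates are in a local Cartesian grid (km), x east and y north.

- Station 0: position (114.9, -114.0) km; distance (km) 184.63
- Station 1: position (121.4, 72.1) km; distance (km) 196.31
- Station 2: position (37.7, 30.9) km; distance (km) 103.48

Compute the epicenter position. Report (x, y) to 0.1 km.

Circle about each station: (x − 114.9)² + (y + 114.0)² = 184.63²; (x − 121.4)² + (y − 72.1)² = 196.31²; (x − 37.7)² + (y − 30.9)² = 103.48².
Subtracting pairs of circle equations eliminates x²+y² and gives linear equations (the radical axes):
13.0 x + 372.2 y = -10711.02
-154.4 x + 289.8 y = -441.78
Solving the 2×2 system: x ≈ -48.0, y ≈ -27.1 km.

-48.0 km east, -27.1 km north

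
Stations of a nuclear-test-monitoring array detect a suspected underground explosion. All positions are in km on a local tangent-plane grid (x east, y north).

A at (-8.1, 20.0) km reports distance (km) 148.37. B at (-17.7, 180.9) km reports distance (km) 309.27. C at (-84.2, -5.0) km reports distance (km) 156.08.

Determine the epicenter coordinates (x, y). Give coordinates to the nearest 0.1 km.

x ≈ 13.4 km, y ≈ -126.8 km

Circle about each station: (x + 8.1)² + (y − 20.0)² = 148.37²; (x + 17.7)² + (y − 180.9)² = 309.27²; (x + 84.2)² + (y + 5.0)² = 156.08².
Subtracting the A equation from the B and C equations removes the quadratic terms:
-19.2 x + 321.8 y = -41061.79
-152.2 x − 50.0 y = 4301.72
Solving the 2×2 system: x ≈ 13.4, y ≈ -126.8 km.
Check against A (with the unrounded x, y): √((x + 8.1)²+(y − 20.0)²) = 148.37 ≈ 148.37 km. ✓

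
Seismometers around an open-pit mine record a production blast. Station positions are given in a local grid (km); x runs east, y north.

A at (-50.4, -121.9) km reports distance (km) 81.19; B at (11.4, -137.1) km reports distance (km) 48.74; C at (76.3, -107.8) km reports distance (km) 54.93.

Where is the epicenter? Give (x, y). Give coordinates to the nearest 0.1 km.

Circle about each station: (x + 50.4)² + (y + 121.9)² = 81.19²; (x − 11.4)² + (y + 137.1)² = 48.74²; (x − 76.3)² + (y + 107.8)² = 54.93².
Subtracting the A equation from the B and C equations removes the quadratic terms:
123.6 x − 30.4 y = 5742.83
253.4 x + 28.2 y = 3617.27
Solving the 2×2 system: x ≈ 24.3, y ≈ -90.1 km.
Check against A (with the unrounded x, y): √((x + 50.4)²+(y + 121.9)²) = 81.19 ≈ 81.19 km. ✓

(24.3, -90.1)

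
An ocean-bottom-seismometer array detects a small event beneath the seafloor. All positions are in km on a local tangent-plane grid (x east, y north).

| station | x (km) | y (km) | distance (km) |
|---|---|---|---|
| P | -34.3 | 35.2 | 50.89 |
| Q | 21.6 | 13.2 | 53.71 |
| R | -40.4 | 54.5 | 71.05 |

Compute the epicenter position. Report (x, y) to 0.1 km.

Circle about each station: (x + 34.3)² + (y − 35.2)² = 50.89²; (x − 21.6)² + (y − 13.2)² = 53.71²; (x + 40.4)² + (y − 54.5)² = 71.05².
Subtracting pairs of circle equations eliminates x²+y² and gives linear equations (the radical axes):
111.8 x − 44.0 y = -2069.70
-12.2 x + 38.6 y = -271.43
Solving the 2×2 system: x ≈ -24.3, y ≈ -14.7 km.
Check against P (with the unrounded x, y): √((x + 34.3)²+(y − 35.2)²) = 50.90 ≈ 50.89 km. ✓

x ≈ -24.3 km, y ≈ -14.7 km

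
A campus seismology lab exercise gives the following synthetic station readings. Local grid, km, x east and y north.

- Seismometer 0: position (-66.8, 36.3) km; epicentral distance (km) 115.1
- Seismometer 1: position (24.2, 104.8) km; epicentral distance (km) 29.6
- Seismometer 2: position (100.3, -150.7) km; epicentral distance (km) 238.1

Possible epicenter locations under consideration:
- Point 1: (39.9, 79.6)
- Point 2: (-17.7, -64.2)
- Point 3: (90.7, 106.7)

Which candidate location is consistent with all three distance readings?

For each candidate, compare |candidate − station| to the reported distance:
Point 1: residuals Seismometer 0 0.1, Seismometer 1 0.1, Seismometer 2 0.0 → max 0.1 km
Point 2: residuals Seismometer 0 3.2, Seismometer 1 144.5, Seismometer 2 91.8 → max 144.5 km
Point 3: residuals Seismometer 0 57.4, Seismometer 1 36.9, Seismometer 2 19.5 → max 57.4 km
Only Point 1 has all residuals ≈ 0.

Point 1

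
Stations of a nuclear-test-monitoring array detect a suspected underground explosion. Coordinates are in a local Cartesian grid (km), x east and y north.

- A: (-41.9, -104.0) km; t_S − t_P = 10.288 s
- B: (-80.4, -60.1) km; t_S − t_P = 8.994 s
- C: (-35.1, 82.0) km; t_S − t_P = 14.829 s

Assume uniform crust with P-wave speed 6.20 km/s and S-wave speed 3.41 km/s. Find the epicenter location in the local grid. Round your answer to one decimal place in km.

Distance from S−P lag: d = Δt · v_P v_S / (v_P − v_S) = Δt · (6.20·3.41)/(6.20−3.41) ≈ 7.5778·Δt.
So d_A = 77.96, d_B = 68.15, d_C = 112.37 km.
Circle about each station: (x + 41.9)² + (y + 104.0)² = 77.96²; (x + 80.4)² + (y + 60.1)² = 68.15²; (x + 35.1)² + (y − 82.0)² = 112.37².
Subtracting pairs of circle equations eliminates x²+y² and gives linear equations (the radical axes):
-77.0 x + 87.8 y = -1062.10
13.6 x + 372.0 y = -11164.86
Solving the 2×2 system: x ≈ -19.6, y ≈ -29.3 km.

x ≈ -19.6 km, y ≈ -29.3 km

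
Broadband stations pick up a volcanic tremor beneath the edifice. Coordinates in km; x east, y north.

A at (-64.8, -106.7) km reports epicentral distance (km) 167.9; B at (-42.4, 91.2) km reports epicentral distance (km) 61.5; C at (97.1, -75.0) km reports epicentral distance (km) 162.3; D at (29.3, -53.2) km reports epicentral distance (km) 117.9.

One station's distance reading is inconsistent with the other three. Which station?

Solve using three stations at a time. Using B, C, D (subtract circle equations pairwise → linear system) gives (x, y) ≈ (12.5, 63.5).
Distances from that point to each station vs reported:
  A: calculated 186.9 vs reported 167.9 → residual 19.0 km
  B: calculated 61.5 vs reported 61.5 → residual 0.0 km
  C: calculated 162.3 vs reported 162.3 → residual 0.0 km
  D: calculated 117.9 vs reported 117.9 → residual 0.0 km
B, C, D are mutually consistent (residuals ≈ 0); A is off by 19.0 km.

A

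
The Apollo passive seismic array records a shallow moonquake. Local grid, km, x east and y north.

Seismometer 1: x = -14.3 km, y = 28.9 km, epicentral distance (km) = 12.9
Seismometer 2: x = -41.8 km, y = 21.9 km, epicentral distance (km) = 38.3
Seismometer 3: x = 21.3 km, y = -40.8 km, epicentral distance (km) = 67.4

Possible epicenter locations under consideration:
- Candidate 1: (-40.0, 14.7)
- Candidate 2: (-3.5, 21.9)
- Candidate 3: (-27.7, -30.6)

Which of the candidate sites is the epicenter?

Candidate 2

For each candidate, compare |candidate − station| to the reported distance:
Candidate 1: residuals Seismometer 1 16.5, Seismometer 2 30.9, Seismometer 3 15.3 → max 30.9 km
Candidate 2: residuals Seismometer 1 0.0, Seismometer 2 0.0, Seismometer 3 0.0 → max 0.0 km
Candidate 3: residuals Seismometer 1 48.1, Seismometer 2 16.1, Seismometer 3 17.3 → max 48.1 km
Only Candidate 2 has all residuals ≈ 0.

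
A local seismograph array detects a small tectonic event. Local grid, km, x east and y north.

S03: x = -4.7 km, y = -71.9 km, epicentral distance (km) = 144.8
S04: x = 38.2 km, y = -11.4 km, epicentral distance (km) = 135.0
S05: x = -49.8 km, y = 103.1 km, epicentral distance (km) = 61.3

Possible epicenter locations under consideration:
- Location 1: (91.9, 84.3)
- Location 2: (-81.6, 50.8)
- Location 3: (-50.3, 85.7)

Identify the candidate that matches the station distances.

Location 2

For each candidate, compare |candidate − station| to the reported distance:
Location 1: residuals S03 38.9, S04 25.3, S05 81.6 → max 81.6 km
Location 2: residuals S03 0.0, S04 0.0, S05 0.1 → max 0.1 km
Location 3: residuals S03 19.3, S04 3.6, S05 43.9 → max 43.9 km
Only Location 2 has all residuals ≈ 0.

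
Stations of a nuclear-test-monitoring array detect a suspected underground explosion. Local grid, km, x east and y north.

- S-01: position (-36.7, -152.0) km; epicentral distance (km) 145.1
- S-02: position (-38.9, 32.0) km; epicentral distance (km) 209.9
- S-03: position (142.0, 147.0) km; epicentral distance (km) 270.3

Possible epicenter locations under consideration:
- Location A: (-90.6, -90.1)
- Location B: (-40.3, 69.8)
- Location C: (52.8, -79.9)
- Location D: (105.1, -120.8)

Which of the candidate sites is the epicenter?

Location D

For each candidate, compare |candidate − station| to the reported distance:
Location A: residuals S-01 63.0, S-02 77.3, S-03 61.8 → max 77.3 km
Location B: residuals S-01 76.7, S-02 172.1, S-03 72.3 → max 172.1 km
Location C: residuals S-01 30.2, S-02 65.2, S-03 26.5 → max 65.2 km
Location D: residuals S-01 0.1, S-02 0.1, S-03 0.0 → max 0.1 km
Only Location D has all residuals ≈ 0.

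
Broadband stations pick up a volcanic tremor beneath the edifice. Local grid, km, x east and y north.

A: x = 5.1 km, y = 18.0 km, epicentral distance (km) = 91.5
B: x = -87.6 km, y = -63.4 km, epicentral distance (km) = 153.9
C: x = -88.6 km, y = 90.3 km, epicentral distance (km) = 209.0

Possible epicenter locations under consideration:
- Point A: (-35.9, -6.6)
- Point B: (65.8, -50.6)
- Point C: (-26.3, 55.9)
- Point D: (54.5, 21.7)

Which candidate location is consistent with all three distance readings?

Point B

For each candidate, compare |candidate − station| to the reported distance:
Point A: residuals A 43.7, B 77.1, C 98.7 → max 98.7 km
Point B: residuals A 0.1, B 0.0, C 0.0 → max 0.1 km
Point C: residuals A 42.3, B 19.8, C 137.8 → max 137.8 km
Point D: residuals A 42.0, B 11.7, C 50.3 → max 50.3 km
Only Point B has all residuals ≈ 0.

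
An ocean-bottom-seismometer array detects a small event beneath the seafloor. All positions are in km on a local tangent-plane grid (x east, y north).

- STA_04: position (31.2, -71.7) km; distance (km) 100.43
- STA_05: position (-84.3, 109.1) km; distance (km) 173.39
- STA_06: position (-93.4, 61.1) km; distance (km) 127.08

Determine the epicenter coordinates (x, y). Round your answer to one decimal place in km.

(-68.9, -63.6)

Circle about each station: (x − 31.2)² + (y + 71.7)² = 100.43²; (x + 84.3)² + (y − 109.1)² = 173.39²; (x + 93.4)² + (y − 61.1)² = 127.08².
Subtracting pairs of circle equations eliminates x²+y² and gives linear equations (the radical axes):
-231.0 x + 361.6 y = -7082.94
-249.2 x + 265.6 y = 279.30
Solving the 2×2 system: x ≈ -68.9, y ≈ -63.6 km.
Check against STA_04 (with the unrounded x, y): √((x − 31.2)²+(y + 71.7)²) = 100.46 ≈ 100.43 km. ✓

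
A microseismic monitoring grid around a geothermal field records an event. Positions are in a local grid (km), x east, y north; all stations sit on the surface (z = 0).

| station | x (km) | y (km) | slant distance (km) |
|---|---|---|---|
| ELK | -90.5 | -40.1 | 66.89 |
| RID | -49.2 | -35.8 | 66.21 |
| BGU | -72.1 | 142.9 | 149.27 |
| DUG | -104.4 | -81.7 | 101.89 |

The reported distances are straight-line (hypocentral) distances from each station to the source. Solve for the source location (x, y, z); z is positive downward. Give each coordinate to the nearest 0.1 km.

Each station gives a sphere (x−x_i)² + (y−y_i)² + z² = d_i² (stations at z=0).
Subtracting the ELK sphere from RID and BGU: z² cancels, leaving linear equations in x and y:
82.6 x + 8.6 y = -6005.47
36.8 x + 366.0 y = -1986.70
Solving: x ≈ -72.904, y ≈ 1.902 km (keep extra digits for the depth step; rounded: -72.9, 1.9).
Then from the ELK sphere: z² = 66.89² − (x + 90.5)² − (y + 40.1)² with x = -72.904, y = 1.902, so z ≈ 48.995 ≈ 49.0 km.
Check against DUG (with the unrounded solution): distance 101.89 ≈ 101.89 km. ✓

x ≈ -72.9 km, y ≈ 1.9 km, depth ≈ 49.0 km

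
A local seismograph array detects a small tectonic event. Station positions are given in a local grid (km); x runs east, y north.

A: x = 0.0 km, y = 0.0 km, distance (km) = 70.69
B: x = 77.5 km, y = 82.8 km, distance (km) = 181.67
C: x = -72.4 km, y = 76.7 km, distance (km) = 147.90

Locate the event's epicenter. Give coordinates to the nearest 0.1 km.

-28.7 km east, -64.6 km north

Circle about each station: x² + y² = 70.69²; (x − 77.5)² + (y − 82.8)² = 181.67²; (x + 72.4)² + (y − 76.7)² = 147.90².
Subtracting the A equation from the B and C equations removes the quadratic terms:
155.0 x + 165.6 y = -15144.82
-144.8 x + 153.4 y = -5752.68
Solving the 2×2 system: x ≈ -28.7, y ≈ -64.6 km.
Check against A (with the unrounded x, y): √(x²+y²) = 70.68 ≈ 70.69 km. ✓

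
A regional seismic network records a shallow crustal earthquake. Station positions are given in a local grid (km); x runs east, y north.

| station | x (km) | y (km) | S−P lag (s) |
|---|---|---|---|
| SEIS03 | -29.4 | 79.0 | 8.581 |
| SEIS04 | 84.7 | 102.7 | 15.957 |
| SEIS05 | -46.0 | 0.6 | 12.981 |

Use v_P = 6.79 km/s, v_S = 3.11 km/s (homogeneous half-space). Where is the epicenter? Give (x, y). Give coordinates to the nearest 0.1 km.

Distance from S−P lag: d = Δt · v_P v_S / (v_P − v_S) = Δt · (6.79·3.11)/(6.79−3.11) ≈ 5.7383·Δt.
So d_SEIS03 = 49.24, d_SEIS04 = 91.57, d_SEIS05 = 74.49 km.
Circle about each station: (x + 29.4)² + (y − 79.0)² = 49.24²; (x − 84.7)² + (y − 102.7)² = 91.57²; (x + 46.0)² + (y − 0.6)² = 74.49².
Subtracting pairs of circle equations eliminates x²+y² and gives linear equations (the radical axes):
228.2 x + 47.4 y = 4655.53
-33.2 x − 156.8 y = -8113.18
Solving the 2×2 system: x ≈ 10.1, y ≈ 49.6 km.

x ≈ 10.1 km, y ≈ 49.6 km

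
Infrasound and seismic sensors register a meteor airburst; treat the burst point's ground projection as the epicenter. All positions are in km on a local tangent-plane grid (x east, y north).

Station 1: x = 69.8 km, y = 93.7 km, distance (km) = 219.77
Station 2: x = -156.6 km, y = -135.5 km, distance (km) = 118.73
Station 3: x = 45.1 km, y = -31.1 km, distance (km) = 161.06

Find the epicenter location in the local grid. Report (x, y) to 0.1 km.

-115.8 km east, -24.0 km north

Circle about each station: (x − 69.8)² + (y − 93.7)² = 219.77²; (x + 156.6)² + (y + 135.5)² = 118.73²; (x − 45.1)² + (y + 31.1)² = 161.06².
Subtracting pairs of circle equations eliminates x²+y² and gives linear equations (the radical axes):
-452.8 x − 458.4 y = 63434.12
-49.4 x − 249.6 y = 11708.02
Solving the 2×2 system: x ≈ -115.8, y ≈ -24.0 km.
Check against Station 1 (with the unrounded x, y): √((x − 69.8)²+(y − 93.7)²) = 219.78 ≈ 219.77 km. ✓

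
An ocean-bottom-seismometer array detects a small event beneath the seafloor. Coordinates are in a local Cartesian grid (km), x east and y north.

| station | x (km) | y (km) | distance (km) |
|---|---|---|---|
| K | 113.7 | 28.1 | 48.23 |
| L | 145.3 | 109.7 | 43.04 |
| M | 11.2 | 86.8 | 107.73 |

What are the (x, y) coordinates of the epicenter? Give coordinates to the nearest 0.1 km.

118.4 km east, 76.1 km north

Circle about each station: (x − 113.7)² + (y − 28.1)² = 48.23²; (x − 145.3)² + (y − 109.7)² = 43.04²; (x − 11.2)² + (y − 86.8)² = 107.73².
Subtracting pairs of circle equations eliminates x²+y² and gives linear equations (the radical axes):
63.2 x + 163.2 y = 19902.57
-205.0 x + 117.4 y = -15337.24
Solving the 2×2 system: x ≈ 118.4, y ≈ 76.1 km.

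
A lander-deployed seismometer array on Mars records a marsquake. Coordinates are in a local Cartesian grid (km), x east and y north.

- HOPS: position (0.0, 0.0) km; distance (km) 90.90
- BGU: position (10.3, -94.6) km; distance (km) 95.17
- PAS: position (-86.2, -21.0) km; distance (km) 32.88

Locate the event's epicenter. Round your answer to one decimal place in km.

(-74.7, -51.8)

Circle about each station: x² + y² = 90.90²; (x − 10.3)² + (y + 94.6)² = 95.17²; (x + 86.2)² + (y + 21.0)² = 32.88².
Subtracting the HOPS equation from the BGU and PAS equations removes the quadratic terms:
20.6 x − 189.2 y = 8260.73
-172.4 x − 42.0 y = 15053.16
Solving the 2×2 system: x ≈ -74.7, y ≈ -51.8 km.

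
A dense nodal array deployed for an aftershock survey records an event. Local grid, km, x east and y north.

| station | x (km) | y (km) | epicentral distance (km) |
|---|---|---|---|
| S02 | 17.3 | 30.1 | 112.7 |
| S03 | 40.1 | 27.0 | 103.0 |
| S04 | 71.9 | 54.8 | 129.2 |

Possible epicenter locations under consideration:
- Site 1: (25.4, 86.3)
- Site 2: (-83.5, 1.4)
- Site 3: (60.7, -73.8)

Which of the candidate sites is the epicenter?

For each candidate, compare |candidate − station| to the reported distance:
Site 1: residuals S02 55.9, S03 41.9, S04 73.0 → max 73.0 km
Site 2: residuals S02 7.9, S03 23.2, S04 35.1 → max 35.1 km
Site 3: residuals S02 0.1, S03 0.1, S04 0.1 → max 0.1 km
Only Site 3 has all residuals ≈ 0.

Site 3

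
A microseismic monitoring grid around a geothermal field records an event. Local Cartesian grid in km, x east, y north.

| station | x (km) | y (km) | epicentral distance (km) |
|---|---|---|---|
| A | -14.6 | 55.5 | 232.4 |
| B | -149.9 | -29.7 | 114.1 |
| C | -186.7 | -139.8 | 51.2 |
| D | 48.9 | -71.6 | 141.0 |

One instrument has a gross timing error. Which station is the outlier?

Solve using three stations at a time. Using A, B, C (subtract circle equations pairwise → linear system) gives (x, y) ≈ (-135.6, -142.9).
Distances from that point to each station vs reported:
  A: calculated 232.4 vs reported 232.4 → residual 0.0 km
  B: calculated 114.1 vs reported 114.1 → residual 0.0 km
  C: calculated 51.2 vs reported 51.2 → residual 0.0 km
  D: calculated 197.8 vs reported 141.0 → residual 56.8 km
A, B, C are mutually consistent (residuals ≈ 0); D is off by 56.8 km.

D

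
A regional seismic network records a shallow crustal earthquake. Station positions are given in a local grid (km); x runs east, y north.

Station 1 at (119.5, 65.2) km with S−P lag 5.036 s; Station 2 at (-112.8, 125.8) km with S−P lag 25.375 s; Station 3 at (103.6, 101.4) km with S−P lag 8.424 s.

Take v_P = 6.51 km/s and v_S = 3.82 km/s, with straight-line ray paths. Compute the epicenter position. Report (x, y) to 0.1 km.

Distance from S−P lag: d = Δt · v_P v_S / (v_P − v_S) = Δt · (6.51·3.82)/(6.51−3.82) ≈ 9.2447·Δt.
So d_Station 1 = 46.56, d_Station 2 = 234.58, d_Station 3 = 77.88 km.
Circle about each station: (x − 119.5)² + (y − 65.2)² = 46.56²; (x + 112.8)² + (y − 125.8)² = 234.58²; (x − 103.6)² + (y − 101.4)² = 77.88².
Subtracting the Station 1 equation from the Station 2 and Station 3 equations removes the quadratic terms:
-464.6 x + 121.2 y = -42841.75
-31.8 x + 72.4 y = -1413.83
Solving the 2×2 system: x ≈ 98.4, y ≈ 23.7 km.
Check against Station 1 (with the unrounded x, y): √((x − 119.5)²+(y − 65.2)²) = 46.57 ≈ 46.56 km. ✓

(98.4, 23.7)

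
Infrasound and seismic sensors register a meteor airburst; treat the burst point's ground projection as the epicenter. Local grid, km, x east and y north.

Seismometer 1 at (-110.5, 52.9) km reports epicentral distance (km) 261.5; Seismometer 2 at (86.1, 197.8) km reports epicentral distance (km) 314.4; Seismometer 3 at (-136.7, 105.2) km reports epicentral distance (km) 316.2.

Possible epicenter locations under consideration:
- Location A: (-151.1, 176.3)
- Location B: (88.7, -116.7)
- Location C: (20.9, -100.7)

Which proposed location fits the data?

For each candidate, compare |candidate − station| to the reported distance:
Location A: residuals Seismometer 1 131.6, Seismometer 2 76.2, Seismometer 3 243.7 → max 243.7 km
Location B: residuals Seismometer 1 0.1, Seismometer 2 0.1, Seismometer 3 0.1 → max 0.1 km
Location C: residuals Seismometer 1 59.4, Seismometer 2 8.9, Seismometer 3 56.9 → max 59.4 km
Only Location B has all residuals ≈ 0.

Location B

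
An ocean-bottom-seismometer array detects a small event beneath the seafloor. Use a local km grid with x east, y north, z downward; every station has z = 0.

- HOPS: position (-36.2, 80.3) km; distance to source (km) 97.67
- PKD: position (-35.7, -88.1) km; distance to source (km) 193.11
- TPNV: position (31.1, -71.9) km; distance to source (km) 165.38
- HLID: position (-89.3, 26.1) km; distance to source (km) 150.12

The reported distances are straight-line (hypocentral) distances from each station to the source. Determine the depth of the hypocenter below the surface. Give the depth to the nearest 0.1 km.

Each station gives a sphere (x−x_i)² + (y−y_i)² + z² = d_i² (stations at z=0).
Subtracting the HOPS sphere from PKD and TPNV: z² cancels, leaving linear equations in x and y:
1.0 x − 336.8 y = -26474.47
134.6 x − 304.4 y = -19432.83
Solving: x ≈ 33.620, y ≈ 78.706 km (keep extra digits for the depth step; rounded: 33.6, 78.7).
Then from the HOPS sphere: z² = 97.67² − (x + 36.2)² − (y − 80.3)² with x = 33.620, y = 78.706, so z ≈ 68.279 ≈ 68.3 km.

depth ≈ 68.3 km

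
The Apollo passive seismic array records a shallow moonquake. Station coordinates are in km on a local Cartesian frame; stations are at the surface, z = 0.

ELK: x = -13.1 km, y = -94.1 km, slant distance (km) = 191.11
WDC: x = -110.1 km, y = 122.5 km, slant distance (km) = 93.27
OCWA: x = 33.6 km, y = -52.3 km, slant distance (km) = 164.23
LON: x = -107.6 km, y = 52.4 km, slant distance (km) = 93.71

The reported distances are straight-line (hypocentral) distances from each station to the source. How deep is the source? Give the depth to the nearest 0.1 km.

Each station gives a sphere (x−x_i)² + (y−y_i)² + z² = d_i² (stations at z=0).
Subtracting the ELK sphere from WDC and OCWA: z² cancels, leaving linear equations in x and y:
-194.0 x + 433.2 y = 45925.58
93.4 x + 83.6 y = 4389.37
Solving: x ≈ -34.191, y ≈ 90.703 km (keep extra digits for the depth step; rounded: -34.2, 90.7).
Then from the ELK sphere: z² = 191.11² − (x + 13.1)² − (y + 94.1)² with x = -34.191, y = 90.703, so z ≈ 43.887 ≈ 43.9 km.

z ≈ 43.9 km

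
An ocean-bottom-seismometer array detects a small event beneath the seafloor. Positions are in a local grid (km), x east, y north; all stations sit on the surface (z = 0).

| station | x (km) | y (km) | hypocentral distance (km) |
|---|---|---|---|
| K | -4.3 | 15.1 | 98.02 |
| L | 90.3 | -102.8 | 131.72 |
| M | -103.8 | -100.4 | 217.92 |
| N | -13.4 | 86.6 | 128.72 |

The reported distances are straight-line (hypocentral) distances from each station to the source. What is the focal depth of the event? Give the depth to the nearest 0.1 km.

depth ≈ 61.1 km

Each station gives a sphere (x−x_i)² + (y−y_i)² + z² = d_i² (stations at z=0).
Subtracting the K sphere from L and M: z² cancels, leaving linear equations in x and y:
189.2 x − 235.8 y = 10733.19
-199.0 x − 231.0 y = -17273.11
Solving: x ≈ 72.298, y ≈ 12.492 km (keep extra digits for the depth step; rounded: 72.3, 12.5).
Then from the K sphere: z² = 98.02² − (x + 4.3)² − (y − 15.1)² with x = 72.298, y = 12.492, so z ≈ 61.105 ≈ 61.1 km.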